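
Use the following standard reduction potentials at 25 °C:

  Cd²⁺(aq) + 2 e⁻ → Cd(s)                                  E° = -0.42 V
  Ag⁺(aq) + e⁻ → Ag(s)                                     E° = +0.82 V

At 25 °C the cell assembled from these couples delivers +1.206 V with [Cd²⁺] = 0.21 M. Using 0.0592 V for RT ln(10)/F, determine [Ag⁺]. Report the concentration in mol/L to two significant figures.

Ag⁺/Ag is the cathode, Cd²⁺/Cd the anode: E°cell = +1.24 V, n = 2.
Overall reaction: 2 Ag⁺(aq) + Cd(s) → 2 Ag(s) + Cd²⁺(aq); Q = [Cd²⁺]^1/[Ag⁺]^2.
From E = E° − (0.0592/n) log Q: log Q = (E° − E)·n/0.0592 = (+1.24 − (+1.206))·2/0.0592 = 1.1486.
So 2·log[Ag⁺] = 1·log(0.21) − log Q = -0.6778 − (1.1486) = -1.8264; log[Ag⁺] = -1.8264 / 2 = -0.9132; [Ag⁺] = 10^(-0.9132) ≈ 0.12 M.

0.12 M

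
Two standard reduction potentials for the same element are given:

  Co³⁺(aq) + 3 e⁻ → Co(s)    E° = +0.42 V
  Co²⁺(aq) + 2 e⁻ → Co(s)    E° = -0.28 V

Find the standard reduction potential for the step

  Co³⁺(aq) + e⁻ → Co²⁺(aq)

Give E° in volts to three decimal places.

+1.820 V

Sequential free energies add, so n₃E°₃ = n₁E°₁ + n₂E°₂.
With n₃ = 3, and the known step contributing 2×(-0.28) V, the unknown satisfies 1·E° = 3×(+0.42) − 2×(-0.28) = +1.820.
E° = +1.820 / 1 = +1.820 V.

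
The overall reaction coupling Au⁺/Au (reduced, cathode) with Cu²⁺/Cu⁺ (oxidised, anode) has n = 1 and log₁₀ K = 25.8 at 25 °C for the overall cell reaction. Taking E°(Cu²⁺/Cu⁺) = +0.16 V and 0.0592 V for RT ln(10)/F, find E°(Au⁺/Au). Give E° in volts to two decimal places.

+1.69 V

E°cell = (0.0592/n)·log K = (0.0592/1)(25.8) = +1.527 V.
Since Au⁺/Au is the cathode and Cu²⁺/Cu⁺ the anode, E°cell = E°(Au⁺/Au) − E°(Cu²⁺/Cu⁺).
So E°(Au⁺/Au) = E°cell + E°(Cu²⁺/Cu⁺) = +1.527 + (+0.16) = +1.69 V.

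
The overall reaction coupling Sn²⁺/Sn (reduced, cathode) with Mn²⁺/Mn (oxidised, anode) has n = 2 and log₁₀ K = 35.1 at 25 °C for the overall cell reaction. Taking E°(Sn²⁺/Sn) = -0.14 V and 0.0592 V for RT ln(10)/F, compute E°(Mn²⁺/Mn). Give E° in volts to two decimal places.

E°cell = (0.0592/n)·log K = (0.0592/2)(35.1) = +1.039 V.
Since Sn²⁺/Sn is the cathode and Mn²⁺/Mn the anode, E°cell = E°(Sn²⁺/Sn) − E°(Mn²⁺/Mn).
So E°(Mn²⁺/Mn) = E°(Sn²⁺/Sn) − E°cell = (-0.14) − (+1.039) = -1.18 V.

-1.18 V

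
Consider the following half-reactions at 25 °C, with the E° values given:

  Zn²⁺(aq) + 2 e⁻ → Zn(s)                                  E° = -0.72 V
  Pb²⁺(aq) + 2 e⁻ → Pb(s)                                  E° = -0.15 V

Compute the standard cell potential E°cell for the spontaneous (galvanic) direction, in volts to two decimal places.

The Pb²⁺/Pb couple has the higher reduction potential, so it is the cathode; Zn²⁺/Zn is oxidised at the anode.
E°cell = E°(cathode) − E°(anode) = (-0.15) − (-0.72) = +0.57 V.

+0.57 V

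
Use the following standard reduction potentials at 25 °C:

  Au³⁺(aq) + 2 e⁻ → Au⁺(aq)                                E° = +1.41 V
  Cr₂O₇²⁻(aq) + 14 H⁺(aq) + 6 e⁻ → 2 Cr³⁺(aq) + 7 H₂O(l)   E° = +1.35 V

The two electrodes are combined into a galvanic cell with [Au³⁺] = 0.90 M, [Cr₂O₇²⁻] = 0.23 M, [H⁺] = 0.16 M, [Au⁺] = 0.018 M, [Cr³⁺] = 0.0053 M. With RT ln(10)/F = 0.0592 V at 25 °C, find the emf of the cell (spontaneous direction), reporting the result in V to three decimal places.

Au³⁺/Au⁺ is the cathode (higher E°), Cr₂O₇²⁻/Cr³⁺ the anode: E°cell = +1.41 − (+1.35) = +0.06 V, n = 6.
Overall: 3 Au³⁺(aq) + 2 Cr³⁺(aq) + 7 H₂O(l) → 3 Au⁺(aq) + Cr₂O₇²⁻(aq) + 14 H⁺(aq)
Q = [Au⁺]^3·[Cr₂O₇²⁻]·[H⁺]^14 / ([Au³⁺]^3·[Cr³⁺]^2); log Q = -12.326.
E = E° − (0.0592/n) log Q = +0.06 − (0.0592/6)(-12.326) = +0.182 V.

+0.182 V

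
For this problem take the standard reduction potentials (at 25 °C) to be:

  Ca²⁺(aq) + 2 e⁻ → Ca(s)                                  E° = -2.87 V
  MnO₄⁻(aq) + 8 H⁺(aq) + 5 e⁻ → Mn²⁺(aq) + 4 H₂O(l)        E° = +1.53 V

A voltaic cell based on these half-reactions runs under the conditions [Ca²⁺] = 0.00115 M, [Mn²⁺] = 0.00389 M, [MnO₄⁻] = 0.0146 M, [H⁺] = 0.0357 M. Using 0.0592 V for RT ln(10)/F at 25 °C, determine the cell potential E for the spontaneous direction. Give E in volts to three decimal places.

+4.357 V

MnO₄⁻/Mn²⁺ is the cathode (higher E°), Ca²⁺/Ca the anode: E°cell = +1.53 − (-2.87) = +4.40 V, n = 10.
Overall: 2 MnO₄⁻(aq) + 16 H⁺(aq) + 5 Ca(s) → 2 Mn²⁺(aq) + 8 H₂O(l) + 5 Ca²⁺(aq)
Q = [Mn²⁺]^2·[Ca²⁺]^5 / ([MnO₄⁻]^2·[H⁺]^16); log Q = 7.312.
E = E° − (0.0592/n) log Q = +4.40 − (0.0592/10)(7.312) = +4.357 V.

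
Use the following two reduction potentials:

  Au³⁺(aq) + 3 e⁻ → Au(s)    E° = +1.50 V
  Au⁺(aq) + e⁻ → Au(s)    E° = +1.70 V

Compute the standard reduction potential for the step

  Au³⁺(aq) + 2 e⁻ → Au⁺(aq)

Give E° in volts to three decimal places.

+1.400 V

Sequential free energies add, so n₃E°₃ = n₁E°₁ + n₂E°₂.
With n₃ = 3, and the known step contributing 1×(+1.70) V, the unknown satisfies 2·E° = 3×(+1.50) − 1×(+1.70) = +2.800.
E° = +2.800 / 2 = +1.400 V.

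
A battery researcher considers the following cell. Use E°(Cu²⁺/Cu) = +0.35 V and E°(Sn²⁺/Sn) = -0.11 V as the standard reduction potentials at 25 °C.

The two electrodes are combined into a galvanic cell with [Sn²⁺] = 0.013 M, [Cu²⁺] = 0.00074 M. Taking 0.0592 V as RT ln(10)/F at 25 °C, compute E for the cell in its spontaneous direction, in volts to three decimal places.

+0.423 V

Cu²⁺/Cu is the cathode (higher E°), Sn²⁺/Sn the anode: E°cell = +0.35 − (-0.11) = +0.46 V, n = 2.
Overall: Cu²⁺(aq) + Sn(s) → Cu(s) + Sn²⁺(aq)
Q = [Sn²⁺] / ([Cu²⁺]); log Q = 1.245.
E = E° − (0.0592/n) log Q = +0.46 − (0.0592/2)(1.245) = +0.423 V.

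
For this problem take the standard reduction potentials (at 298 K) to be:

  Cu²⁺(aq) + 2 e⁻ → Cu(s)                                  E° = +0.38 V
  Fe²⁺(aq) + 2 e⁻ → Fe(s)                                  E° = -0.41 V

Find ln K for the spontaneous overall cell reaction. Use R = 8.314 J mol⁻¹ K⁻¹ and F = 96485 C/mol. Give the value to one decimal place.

61.5

Cathode: Cu²⁺/Cu; anode: Fe²⁺/Fe. E°cell = (+0.38) − (-0.41) = +0.79 V, with n = 2.
ΔG° = −nFE° = −RT ln K, so ln K = nFE°/(RT) = (2)(96485)(+0.79) / ((8.314)(298)) = 61.531.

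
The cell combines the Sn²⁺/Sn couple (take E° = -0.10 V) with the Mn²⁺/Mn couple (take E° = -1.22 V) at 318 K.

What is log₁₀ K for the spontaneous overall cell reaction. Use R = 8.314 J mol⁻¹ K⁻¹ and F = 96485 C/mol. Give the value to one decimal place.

35.5

Cathode: Sn²⁺/Sn; anode: Mn²⁺/Mn. E°cell = (-0.10) − (-1.22) = +1.12 V, with n = 2.
ΔG° = −nFE° = −RT ln K, so ln K = nFE°/(RT) = (2)(96485)(+1.12) / ((8.314)(318)) = 81.747.
log₁₀ K = 81.747 / ln 10 = 35.5.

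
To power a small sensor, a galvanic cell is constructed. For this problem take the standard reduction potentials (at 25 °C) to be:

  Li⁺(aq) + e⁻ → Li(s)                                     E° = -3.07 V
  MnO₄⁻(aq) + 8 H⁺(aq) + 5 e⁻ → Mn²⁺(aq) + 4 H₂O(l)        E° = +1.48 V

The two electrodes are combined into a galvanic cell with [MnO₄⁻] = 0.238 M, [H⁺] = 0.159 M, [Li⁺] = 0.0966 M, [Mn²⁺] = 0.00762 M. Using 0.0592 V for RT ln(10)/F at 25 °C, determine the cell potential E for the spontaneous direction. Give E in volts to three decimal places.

MnO₄⁻/Mn²⁺ is the cathode (higher E°), Li⁺/Li the anode: E°cell = +1.48 − (-3.07) = +4.55 V, n = 5.
Overall: MnO₄⁻(aq) + 8 H⁺(aq) + 5 Li(s) → Mn²⁺(aq) + 4 H₂O(l) + 5 Li⁺(aq)
Q = [Mn²⁺]·[Li⁺]^5 / ([MnO₄⁻]·[H⁺]^8); log Q = -0.181.
E = E° − (0.0592/n) log Q = +4.55 − (0.0592/5)(-0.181) = +4.552 V.

+4.552 V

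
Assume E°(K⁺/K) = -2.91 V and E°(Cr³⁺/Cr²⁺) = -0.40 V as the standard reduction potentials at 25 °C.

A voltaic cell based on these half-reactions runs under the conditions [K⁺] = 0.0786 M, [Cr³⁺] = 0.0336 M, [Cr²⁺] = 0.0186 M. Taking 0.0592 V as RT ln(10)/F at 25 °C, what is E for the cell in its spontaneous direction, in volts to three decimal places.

Cr³⁺/Cr²⁺ is the cathode (higher E°), K⁺/K the anode: E°cell = -0.40 − (-2.91) = +2.51 V, n = 1.
Overall: Cr³⁺(aq) + K(s) → Cr²⁺(aq) + K⁺(aq)
Q = [Cr²⁺]·[K⁺] / ([Cr³⁺]); log Q = -1.361.
E = E° − (0.0592/n) log Q = +2.51 − (0.0592/1)(-1.361) = +2.591 V.

+2.591 V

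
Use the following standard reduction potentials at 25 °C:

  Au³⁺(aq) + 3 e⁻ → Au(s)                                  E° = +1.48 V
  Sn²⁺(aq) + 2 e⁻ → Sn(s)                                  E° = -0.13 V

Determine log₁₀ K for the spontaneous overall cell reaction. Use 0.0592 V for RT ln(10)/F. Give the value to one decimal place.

163.2

Cathode: Au³⁺/Au; anode: Sn²⁺/Sn. E°cell = +1.61 V, n = 6.
log K = nE°cell / 0.0592 = (6)(+1.61) / 0.0592 = 163.2.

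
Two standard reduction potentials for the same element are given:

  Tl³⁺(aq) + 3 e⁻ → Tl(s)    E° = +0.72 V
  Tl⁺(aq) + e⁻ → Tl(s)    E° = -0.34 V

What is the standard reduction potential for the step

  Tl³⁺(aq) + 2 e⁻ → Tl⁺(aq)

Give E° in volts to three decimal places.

+1.250 V

Sequential free energies add, so n₃E°₃ = n₁E°₁ + n₂E°₂.
With n₃ = 3, and the known step contributing 1×(-0.34) V, the unknown satisfies 2·E° = 3×(+0.72) − 1×(-0.34) = +2.500.
E° = +2.500 / 2 = +1.250 V.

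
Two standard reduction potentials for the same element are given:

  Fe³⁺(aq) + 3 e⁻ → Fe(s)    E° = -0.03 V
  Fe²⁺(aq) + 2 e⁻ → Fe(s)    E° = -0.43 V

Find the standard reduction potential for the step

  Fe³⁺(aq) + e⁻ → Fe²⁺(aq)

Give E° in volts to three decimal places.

Sequential free energies add, so n₃E°₃ = n₁E°₁ + n₂E°₂.
With n₃ = 3, and the known step contributing 2×(-0.43) V, the unknown satisfies 1·E° = 3×(-0.03) − 2×(-0.43) = +0.770.
E° = +0.770 / 1 = +0.770 V.

+0.770 V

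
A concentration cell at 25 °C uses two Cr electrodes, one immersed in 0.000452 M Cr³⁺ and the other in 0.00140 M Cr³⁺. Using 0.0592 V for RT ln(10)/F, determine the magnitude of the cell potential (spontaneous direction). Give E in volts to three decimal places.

For a concentration cell E°cell = 0. The 0.00140 M side is the cathode (reduction is favoured where [Cr³⁺] is higher).
With n = 3, E = −(0.0592/3) log([Cr³⁺]ₐₙ/[Cr³⁺]꜀ₐₜ) = −(0.0592/3) log(0.000452/0.0014) = −(0.0592/3)(-0.491) = +0.010 V.

+0.010 V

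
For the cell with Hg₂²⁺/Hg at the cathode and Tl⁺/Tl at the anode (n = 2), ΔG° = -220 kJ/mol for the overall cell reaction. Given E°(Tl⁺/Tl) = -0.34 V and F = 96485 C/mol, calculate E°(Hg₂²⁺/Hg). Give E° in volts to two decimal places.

+0.80 V

E°cell = −ΔG°/(nF) = −(-220×10³)/((2)(96485)) = +1.140 V.
Since Hg₂²⁺/Hg is the cathode and Tl⁺/Tl the anode, E°cell = E°(Hg₂²⁺/Hg) − E°(Tl⁺/Tl).
So E°(Hg₂²⁺/Hg) = E°cell + E°(Tl⁺/Tl) = +1.140 + (-0.34) = +0.80 V.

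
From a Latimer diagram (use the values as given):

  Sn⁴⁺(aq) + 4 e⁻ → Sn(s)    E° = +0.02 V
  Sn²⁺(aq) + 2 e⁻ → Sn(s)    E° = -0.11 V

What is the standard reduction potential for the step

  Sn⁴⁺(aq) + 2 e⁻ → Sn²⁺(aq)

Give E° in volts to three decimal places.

Sequential free energies add, so n₃E°₃ = n₁E°₁ + n₂E°₂.
With n₃ = 4, and the known step contributing 2×(-0.11) V, the unknown satisfies 2·E° = 4×(+0.02) − 2×(-0.11) = +0.300.
E° = +0.300 / 2 = +0.150 V.

+0.150 V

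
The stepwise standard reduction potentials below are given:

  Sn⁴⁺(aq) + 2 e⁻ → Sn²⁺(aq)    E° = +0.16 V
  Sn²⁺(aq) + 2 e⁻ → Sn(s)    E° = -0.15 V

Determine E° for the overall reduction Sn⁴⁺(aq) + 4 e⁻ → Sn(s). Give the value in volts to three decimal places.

Since ΔG° = −nFE° is additive over sequential reductions, n₃E°₃ = n₁E°₁ + n₂E°₂.
E°₃ = (2×+0.16 + 2×-0.15) / 4 = (+0.020) / 4 = +0.005 V.

+0.005 V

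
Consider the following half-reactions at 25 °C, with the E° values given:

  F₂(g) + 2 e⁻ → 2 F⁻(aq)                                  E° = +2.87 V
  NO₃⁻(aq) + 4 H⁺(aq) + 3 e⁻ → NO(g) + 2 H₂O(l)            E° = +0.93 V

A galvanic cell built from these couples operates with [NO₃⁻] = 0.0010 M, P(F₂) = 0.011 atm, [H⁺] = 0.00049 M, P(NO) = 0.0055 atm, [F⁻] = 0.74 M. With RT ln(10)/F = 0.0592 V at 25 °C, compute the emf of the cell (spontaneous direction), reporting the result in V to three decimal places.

+2.166 V

F₂/F⁻ is the cathode (higher E°), NO₃⁻/NO the anode: E°cell = +2.87 − (+0.93) = +1.94 V, n = 6.
Overall: 3 F₂(g) + 2 NO(g) + 4 H₂O(l) → 6 F⁻(aq) + 2 NO₃⁻(aq) + 8 H⁺(aq)
Q = [F⁻]^6·[NO₃⁻]^2·[H⁺]^8 / (P(F₂)^3·P(NO)^2); log Q = -22.868.
E = E° − (0.0592/n) log Q = +1.94 − (0.0592/6)(-22.868) = +2.166 V.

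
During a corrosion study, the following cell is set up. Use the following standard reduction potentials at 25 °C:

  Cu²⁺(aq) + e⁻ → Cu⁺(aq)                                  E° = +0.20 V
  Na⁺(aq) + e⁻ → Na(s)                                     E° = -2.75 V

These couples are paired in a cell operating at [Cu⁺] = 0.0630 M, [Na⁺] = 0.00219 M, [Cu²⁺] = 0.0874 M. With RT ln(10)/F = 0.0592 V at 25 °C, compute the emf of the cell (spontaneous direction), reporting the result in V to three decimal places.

Cu²⁺/Cu⁺ is the cathode (higher E°), Na⁺/Na the anode: E°cell = +0.20 − (-2.75) = +2.95 V, n = 1.
Overall: Cu²⁺(aq) + Na(s) → Cu⁺(aq) + Na⁺(aq)
Q = [Cu⁺]·[Na⁺] / ([Cu²⁺]); log Q = -2.802.
E = E° − (0.0592/n) log Q = +2.95 − (0.0592/1)(-2.802) = +3.116 V.

+3.116 V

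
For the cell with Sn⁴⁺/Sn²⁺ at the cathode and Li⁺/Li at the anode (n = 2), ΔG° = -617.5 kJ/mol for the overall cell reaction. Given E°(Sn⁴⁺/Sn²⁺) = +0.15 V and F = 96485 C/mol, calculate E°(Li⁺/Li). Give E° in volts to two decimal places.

E°cell = −ΔG°/(nF) = −(-617.5×10³)/((2)(96485)) = +3.200 V.
Since Sn⁴⁺/Sn²⁺ is the cathode and Li⁺/Li the anode, E°cell = E°(Sn⁴⁺/Sn²⁺) − E°(Li⁺/Li).
So E°(Li⁺/Li) = E°(Sn⁴⁺/Sn²⁺) − E°cell = (+0.15) − (+3.200) = -3.05 V.

-3.05 V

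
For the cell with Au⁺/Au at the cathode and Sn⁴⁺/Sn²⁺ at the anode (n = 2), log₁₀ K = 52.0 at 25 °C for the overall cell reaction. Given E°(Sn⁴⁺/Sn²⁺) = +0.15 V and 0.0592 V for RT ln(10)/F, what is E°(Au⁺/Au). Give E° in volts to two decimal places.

E°cell = (0.0592/n)·log K = (0.0592/2)(52.0) = +1.539 V.
Since Au⁺/Au is the cathode and Sn⁴⁺/Sn²⁺ the anode, E°cell = E°(Au⁺/Au) − E°(Sn⁴⁺/Sn²⁺).
So E°(Au⁺/Au) = E°cell + E°(Sn⁴⁺/Sn²⁺) = +1.539 + (+0.15) = +1.69 V.

+1.69 V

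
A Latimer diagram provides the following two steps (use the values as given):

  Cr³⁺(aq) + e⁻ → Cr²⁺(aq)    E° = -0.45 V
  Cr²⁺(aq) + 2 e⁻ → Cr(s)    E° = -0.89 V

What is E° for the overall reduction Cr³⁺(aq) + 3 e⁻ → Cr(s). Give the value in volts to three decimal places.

Standard free energies of sequential steps add: ΔG°₃ = ΔG°₁ + ΔG°₂, so n₃E°₃ = n₁E°₁ + n₂E°₂.
E°₃ = (1×-0.45 + 2×-0.89) / 3 = (-2.230) / 3 = -0.743 V.

-0.743 V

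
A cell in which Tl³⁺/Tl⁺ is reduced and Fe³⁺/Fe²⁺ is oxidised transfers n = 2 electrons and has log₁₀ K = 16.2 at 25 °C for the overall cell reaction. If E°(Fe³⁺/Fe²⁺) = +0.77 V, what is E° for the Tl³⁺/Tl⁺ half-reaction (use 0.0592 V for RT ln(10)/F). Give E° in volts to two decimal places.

E°cell = (0.0592/n)·log K = (0.0592/2)(16.2) = +0.480 V.
Since Tl³⁺/Tl⁺ is the cathode and Fe³⁺/Fe²⁺ the anode, E°cell = E°(Tl³⁺/Tl⁺) − E°(Fe³⁺/Fe²⁺).
So E°(Tl³⁺/Tl⁺) = E°cell + E°(Fe³⁺/Fe²⁺) = +0.480 + (+0.77) = +1.25 V.

+1.25 V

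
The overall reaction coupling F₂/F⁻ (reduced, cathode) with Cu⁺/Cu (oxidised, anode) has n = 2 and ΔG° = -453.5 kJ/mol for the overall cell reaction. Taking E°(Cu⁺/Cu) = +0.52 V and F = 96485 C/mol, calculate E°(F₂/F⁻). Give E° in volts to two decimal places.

+2.87 V

E°cell = −ΔG°/(nF) = −(-453.5×10³)/((2)(96485)) = +2.350 V.
Since F₂/F⁻ is the cathode and Cu⁺/Cu the anode, E°cell = E°(F₂/F⁻) − E°(Cu⁺/Cu).
So E°(F₂/F⁻) = E°cell + E°(Cu⁺/Cu) = +2.350 + (+0.52) = +2.87 V.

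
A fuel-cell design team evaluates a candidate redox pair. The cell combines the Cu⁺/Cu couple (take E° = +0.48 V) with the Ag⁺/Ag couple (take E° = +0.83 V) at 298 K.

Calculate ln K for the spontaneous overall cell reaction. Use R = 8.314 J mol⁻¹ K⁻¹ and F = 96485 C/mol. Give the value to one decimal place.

Cathode: Ag⁺/Ag; anode: Cu⁺/Cu. E°cell = (+0.83) − (+0.48) = +0.35 V, with n = 1.
ΔG° = −nFE° = −RT ln K, so ln K = nFE°/(RT) = (1)(96485)(+0.35) / ((8.314)(298)) = 13.630.

13.6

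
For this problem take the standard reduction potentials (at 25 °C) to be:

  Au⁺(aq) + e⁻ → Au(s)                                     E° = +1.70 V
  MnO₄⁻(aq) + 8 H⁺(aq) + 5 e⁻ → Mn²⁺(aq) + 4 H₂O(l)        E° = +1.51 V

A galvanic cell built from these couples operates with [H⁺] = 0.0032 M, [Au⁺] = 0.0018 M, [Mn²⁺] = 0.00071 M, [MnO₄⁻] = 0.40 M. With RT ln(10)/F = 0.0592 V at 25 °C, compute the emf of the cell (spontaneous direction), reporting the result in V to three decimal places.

Au⁺/Au is the cathode (higher E°), MnO₄⁻/Mn²⁺ the anode: E°cell = +1.70 − (+1.51) = +0.19 V, n = 5.
Overall: 5 Au⁺(aq) + Mn²⁺(aq) + 4 H₂O(l) → 5 Au(s) + MnO₄⁻(aq) + 8 H⁺(aq)
Q = [MnO₄⁻]·[H⁺]^8 / ([Au⁺]^5·[Mn²⁺]); log Q = -3.484.
E = E° − (0.0592/n) log Q = +0.19 − (0.0592/5)(-3.484) = +0.231 V.

+0.231 V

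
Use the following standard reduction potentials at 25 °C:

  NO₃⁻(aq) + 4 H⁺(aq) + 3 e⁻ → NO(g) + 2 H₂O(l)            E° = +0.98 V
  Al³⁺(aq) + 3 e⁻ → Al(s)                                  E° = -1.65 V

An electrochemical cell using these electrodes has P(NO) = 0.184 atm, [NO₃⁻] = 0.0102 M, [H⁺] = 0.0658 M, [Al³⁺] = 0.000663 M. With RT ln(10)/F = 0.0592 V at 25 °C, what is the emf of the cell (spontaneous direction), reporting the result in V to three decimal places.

NO₃⁻/NO is the cathode (higher E°), Al³⁺/Al the anode: E°cell = +0.98 − (-1.65) = +2.63 V, n = 3.
Overall: NO₃⁻(aq) + 4 H⁺(aq) + Al(s) → NO(g) + 2 H₂O(l) + Al³⁺(aq)
Q = P(NO)·[Al³⁺] / ([NO₃⁻]·[H⁺]^4); log Q = 2.805.
E = E° − (0.0592/n) log Q = +2.63 − (0.0592/3)(2.805) = +2.575 V.

+2.575 V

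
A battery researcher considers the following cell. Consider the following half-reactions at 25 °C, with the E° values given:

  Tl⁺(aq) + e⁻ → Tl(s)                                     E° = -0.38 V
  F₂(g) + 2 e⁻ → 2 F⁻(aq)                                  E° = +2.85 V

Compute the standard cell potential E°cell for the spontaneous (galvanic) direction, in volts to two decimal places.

The F₂/F⁻ couple has the higher reduction potential, so it is the cathode; Tl⁺/Tl is oxidised at the anode.
E°cell = E°(cathode) − E°(anode) = (+2.85) − (-0.38) = +3.23 V.
Since E°cell > 0, the reaction is spontaneous under standard conditions.

+3.23 V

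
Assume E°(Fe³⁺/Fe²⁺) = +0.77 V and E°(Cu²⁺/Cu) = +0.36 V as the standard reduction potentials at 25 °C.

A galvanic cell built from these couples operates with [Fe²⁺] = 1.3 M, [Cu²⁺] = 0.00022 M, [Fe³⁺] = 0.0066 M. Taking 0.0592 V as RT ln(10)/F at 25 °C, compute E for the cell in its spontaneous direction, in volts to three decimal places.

Fe³⁺/Fe²⁺ is the cathode (higher E°), Cu²⁺/Cu the anode: E°cell = +0.77 − (+0.36) = +0.41 V, n = 2.
Overall: 2 Fe³⁺(aq) + Cu(s) → 2 Fe²⁺(aq) + Cu²⁺(aq)
Q = [Fe²⁺]^2·[Cu²⁺] / ([Fe³⁺]^2); log Q = 0.931.
E = E° − (0.0592/n) log Q = +0.41 − (0.0592/2)(0.931) = +0.382 V.

+0.382 V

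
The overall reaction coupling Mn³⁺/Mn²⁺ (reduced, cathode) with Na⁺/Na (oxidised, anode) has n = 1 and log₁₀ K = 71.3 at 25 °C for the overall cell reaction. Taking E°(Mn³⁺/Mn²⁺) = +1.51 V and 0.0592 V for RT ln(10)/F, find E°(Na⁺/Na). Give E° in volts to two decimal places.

-2.71 V

E°cell = (0.0592/n)·log K = (0.0592/1)(71.3) = +4.221 V.
Since Mn³⁺/Mn²⁺ is the cathode and Na⁺/Na the anode, E°cell = E°(Mn³⁺/Mn²⁺) − E°(Na⁺/Na).
So E°(Na⁺/Na) = E°(Mn³⁺/Mn²⁺) − E°cell = (+1.51) − (+4.221) = -2.71 V.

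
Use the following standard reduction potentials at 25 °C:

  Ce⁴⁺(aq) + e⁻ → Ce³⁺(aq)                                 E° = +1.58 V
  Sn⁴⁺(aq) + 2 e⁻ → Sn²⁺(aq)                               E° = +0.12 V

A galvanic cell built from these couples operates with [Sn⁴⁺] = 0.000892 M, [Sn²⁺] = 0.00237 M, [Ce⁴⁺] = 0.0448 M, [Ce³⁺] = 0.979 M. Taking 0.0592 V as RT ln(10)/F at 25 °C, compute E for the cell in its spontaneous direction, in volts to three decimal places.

Ce⁴⁺/Ce³⁺ is the cathode (higher E°), Sn⁴⁺/Sn²⁺ the anode: E°cell = +1.58 − (+0.12) = +1.46 V, n = 2.
Overall: 2 Ce⁴⁺(aq) + Sn²⁺(aq) → 2 Ce³⁺(aq) + Sn⁴⁺(aq)
Q = [Ce³⁺]^2·[Sn⁴⁺] / ([Ce⁴⁺]^2·[Sn²⁺]); log Q = 2.255.
E = E° − (0.0592/n) log Q = +1.46 − (0.0592/2)(2.255) = +1.393 V.

+1.393 V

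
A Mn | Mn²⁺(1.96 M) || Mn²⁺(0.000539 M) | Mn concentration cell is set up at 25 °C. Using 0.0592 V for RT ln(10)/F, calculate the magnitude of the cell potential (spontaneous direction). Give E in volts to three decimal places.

For a concentration cell E°cell = 0. The 1.96 M side is the cathode (reduction is favoured where [Mn²⁺] is higher).
With n = 2, E = −(0.0592/2) log([Mn²⁺]ₐₙ/[Mn²⁺]꜀ₐₜ) = −(0.0592/2) log(0.000539/1.96) = −(0.0592/2)(-3.561) = +0.105 V.

+0.105 V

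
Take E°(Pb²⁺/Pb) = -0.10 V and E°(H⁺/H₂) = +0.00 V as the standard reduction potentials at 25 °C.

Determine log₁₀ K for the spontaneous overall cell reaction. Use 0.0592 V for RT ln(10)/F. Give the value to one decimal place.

Cathode: H⁺/H₂; anode: Pb²⁺/Pb. E°cell = +0.10 V, n = 2.
log K = nE°cell / 0.0592 = (2)(+0.10) / 0.0592 = 3.4.

3.4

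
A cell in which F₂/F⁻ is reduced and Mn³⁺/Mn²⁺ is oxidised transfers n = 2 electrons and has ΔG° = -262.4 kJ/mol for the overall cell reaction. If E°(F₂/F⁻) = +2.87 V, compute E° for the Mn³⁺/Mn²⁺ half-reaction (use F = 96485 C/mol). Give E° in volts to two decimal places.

+1.51 V

E°cell = −ΔG°/(nF) = −(-262.4×10³)/((2)(96485)) = +1.360 V.
Since F₂/F⁻ is the cathode and Mn³⁺/Mn²⁺ the anode, E°cell = E°(F₂/F⁻) − E°(Mn³⁺/Mn²⁺).
So E°(Mn³⁺/Mn²⁺) = E°(F₂/F⁻) − E°cell = (+2.87) − (+1.360) = +1.51 V.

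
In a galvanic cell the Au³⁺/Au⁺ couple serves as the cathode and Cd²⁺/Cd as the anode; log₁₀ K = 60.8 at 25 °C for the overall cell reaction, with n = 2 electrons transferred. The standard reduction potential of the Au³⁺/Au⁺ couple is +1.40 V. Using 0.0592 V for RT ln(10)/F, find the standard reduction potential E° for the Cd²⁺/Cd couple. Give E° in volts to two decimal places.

-0.40 V

E°cell = (0.0592/n)·log K = (0.0592/2)(60.8) = +1.800 V.
Since Au³⁺/Au⁺ is the cathode and Cd²⁺/Cd the anode, E°cell = E°(Au³⁺/Au⁺) − E°(Cd²⁺/Cd).
So E°(Cd²⁺/Cd) = E°(Au³⁺/Au⁺) − E°cell = (+1.40) − (+1.800) = -0.40 V.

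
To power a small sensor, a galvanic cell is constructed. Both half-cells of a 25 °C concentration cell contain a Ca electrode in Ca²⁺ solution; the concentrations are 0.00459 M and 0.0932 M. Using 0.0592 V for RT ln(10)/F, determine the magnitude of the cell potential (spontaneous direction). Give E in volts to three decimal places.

+0.039 V

For a concentration cell E°cell = 0. The 0.0932 M side is the cathode (reduction is favoured where [Ca²⁺] is higher).
With n = 2, E = −(0.0592/2) log([Ca²⁺]ₐₙ/[Ca²⁺]꜀ₐₜ) = −(0.0592/2) log(0.00459/0.0932) = −(0.0592/2)(-1.308) = +0.039 V.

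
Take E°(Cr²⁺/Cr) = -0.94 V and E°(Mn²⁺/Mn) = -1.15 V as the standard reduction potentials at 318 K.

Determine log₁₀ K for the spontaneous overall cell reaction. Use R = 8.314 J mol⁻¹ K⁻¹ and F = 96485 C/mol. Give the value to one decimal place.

Cathode: Cr²⁺/Cr; anode: Mn²⁺/Mn. E°cell = (-0.94) − (-1.15) = +0.21 V, with n = 2.
ΔG° = −nFE° = −RT ln K, so ln K = nFE°/(RT) = (2)(96485)(+0.21) / ((8.314)(318)) = 15.328.
log₁₀ K = 15.328 / ln 10 = 6.7.

6.7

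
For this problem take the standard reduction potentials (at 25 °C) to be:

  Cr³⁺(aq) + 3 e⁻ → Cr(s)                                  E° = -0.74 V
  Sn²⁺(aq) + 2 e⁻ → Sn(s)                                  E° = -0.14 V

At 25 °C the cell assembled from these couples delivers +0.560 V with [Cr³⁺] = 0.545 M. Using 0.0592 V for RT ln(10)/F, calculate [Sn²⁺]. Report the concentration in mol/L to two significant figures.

Sn²⁺/Sn is the cathode, Cr³⁺/Cr the anode: E°cell = +0.60 V, n = 6.
Overall reaction: 3 Sn²⁺(aq) + 2 Cr(s) → 3 Sn(s) + 2 Cr³⁺(aq); Q = [Cr³⁺]^2/[Sn²⁺]^3.
From E = E° − (0.0592/n) log Q: log Q = (E° − E)·n/0.0592 = (+0.60 − (+0.560))·6/0.0592 = 4.0541.
So 3·log[Sn²⁺] = 2·log(0.545) − log Q = -0.5272 − (4.0541) = -4.5813; log[Sn²⁺] = -4.5813 / 3 = -1.5271; [Sn²⁺] = 10^(-1.5271) ≈ 0.030 M.

0.030 M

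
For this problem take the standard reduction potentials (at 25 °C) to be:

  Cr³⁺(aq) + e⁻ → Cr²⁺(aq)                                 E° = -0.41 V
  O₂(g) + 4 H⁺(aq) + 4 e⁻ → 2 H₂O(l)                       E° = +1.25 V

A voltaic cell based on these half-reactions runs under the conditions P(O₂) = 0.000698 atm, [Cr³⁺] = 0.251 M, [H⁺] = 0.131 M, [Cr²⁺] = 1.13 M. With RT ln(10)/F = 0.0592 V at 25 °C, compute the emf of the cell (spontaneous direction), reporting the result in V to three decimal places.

O₂/H₂O is the cathode (higher E°), Cr³⁺/Cr²⁺ the anode: E°cell = +1.25 − (-0.41) = +1.66 V, n = 4.
Overall: O₂(g) + 4 H⁺(aq) + 4 Cr²⁺(aq) → 2 H₂O(l) + 4 Cr³⁺(aq)
Q = [Cr³⁺]^4 / (P(O₂)·[H⁺]^4·[Cr²⁺]^4); log Q = 4.073.
E = E° − (0.0592/n) log Q = +1.66 − (0.0592/4)(4.073) = +1.600 V.

+1.600 V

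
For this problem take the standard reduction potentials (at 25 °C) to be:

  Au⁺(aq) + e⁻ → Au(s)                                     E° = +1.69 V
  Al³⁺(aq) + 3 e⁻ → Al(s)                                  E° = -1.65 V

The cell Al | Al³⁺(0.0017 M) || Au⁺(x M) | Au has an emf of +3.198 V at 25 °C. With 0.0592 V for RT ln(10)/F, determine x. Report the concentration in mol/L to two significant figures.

0.00048 M

Au⁺/Au is the cathode, Al³⁺/Al the anode: E°cell = +3.34 V, n = 3.
Overall reaction: 3 Au⁺(aq) + Al(s) → 3 Au(s) + Al³⁺(aq); Q = [Al³⁺]^1/[Au⁺]^3.
From E = E° − (0.0592/n) log Q: log Q = (E° − E)·n/0.0592 = (+3.34 − (+3.198))·3/0.0592 = 7.1959.
So 3·log[Au⁺] = 1·log(0.0017) − log Q = -2.7696 − (7.1959) = -9.9655; log[Au⁺] = -9.9655 / 3 = -3.3218; [Au⁺] = 10^(-3.3218) ≈ 0.00048 M.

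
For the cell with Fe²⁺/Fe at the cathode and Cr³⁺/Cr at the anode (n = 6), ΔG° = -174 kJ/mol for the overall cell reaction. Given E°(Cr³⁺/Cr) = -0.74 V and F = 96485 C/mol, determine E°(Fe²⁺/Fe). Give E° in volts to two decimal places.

E°cell = −ΔG°/(nF) = −(-174×10³)/((6)(96485)) = +0.301 V.
Since Fe²⁺/Fe is the cathode and Cr³⁺/Cr the anode, E°cell = E°(Fe²⁺/Fe) − E°(Cr³⁺/Cr).
So E°(Fe²⁺/Fe) = E°cell + E°(Cr³⁺/Cr) = +0.301 + (-0.74) = -0.44 V.

-0.44 V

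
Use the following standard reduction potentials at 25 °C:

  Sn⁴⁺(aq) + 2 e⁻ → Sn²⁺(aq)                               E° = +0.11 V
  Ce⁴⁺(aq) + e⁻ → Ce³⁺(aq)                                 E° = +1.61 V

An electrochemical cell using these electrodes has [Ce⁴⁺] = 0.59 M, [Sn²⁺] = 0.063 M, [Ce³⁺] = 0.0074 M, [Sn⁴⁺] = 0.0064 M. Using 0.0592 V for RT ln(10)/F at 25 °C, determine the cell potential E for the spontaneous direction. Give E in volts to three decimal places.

Ce⁴⁺/Ce³⁺ is the cathode (higher E°), Sn⁴⁺/Sn²⁺ the anode: E°cell = +1.61 − (+0.11) = +1.50 V, n = 2.
Overall: 2 Ce⁴⁺(aq) + Sn²⁺(aq) → 2 Ce³⁺(aq) + Sn⁴⁺(aq)
Q = [Ce³⁺]^2·[Sn⁴⁺] / ([Ce⁴⁺]^2·[Sn²⁺]); log Q = -4.796.
E = E° − (0.0592/n) log Q = +1.50 − (0.0592/2)(-4.796) = +1.642 V.

+1.642 V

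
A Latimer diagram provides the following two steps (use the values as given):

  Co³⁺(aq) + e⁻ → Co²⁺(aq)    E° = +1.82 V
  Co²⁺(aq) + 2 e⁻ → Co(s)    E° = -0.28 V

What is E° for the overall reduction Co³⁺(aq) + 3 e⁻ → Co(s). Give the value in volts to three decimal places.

Since ΔG° = −nFE° is additive over sequential reductions, n₃E°₃ = n₁E°₁ + n₂E°₂.
E°₃ = (1×+1.82 + 2×-0.28) / 3 = (+1.260) / 3 = +0.420 V.
Simply averaging or adding the two E° values would be wrong; the electron-weighted sum is required.

+0.420 V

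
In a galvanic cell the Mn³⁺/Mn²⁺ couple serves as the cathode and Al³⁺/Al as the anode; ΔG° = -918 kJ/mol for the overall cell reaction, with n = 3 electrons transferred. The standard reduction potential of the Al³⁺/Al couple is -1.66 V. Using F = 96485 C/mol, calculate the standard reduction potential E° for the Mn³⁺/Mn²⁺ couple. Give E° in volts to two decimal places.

E°cell = −ΔG°/(nF) = −(-918×10³)/((3)(96485)) = +3.171 V.
Since Mn³⁺/Mn²⁺ is the cathode and Al³⁺/Al the anode, E°cell = E°(Mn³⁺/Mn²⁺) − E°(Al³⁺/Al).
So E°(Mn³⁺/Mn²⁺) = E°cell + E°(Al³⁺/Al) = +3.171 + (-1.66) = +1.51 V.

+1.51 V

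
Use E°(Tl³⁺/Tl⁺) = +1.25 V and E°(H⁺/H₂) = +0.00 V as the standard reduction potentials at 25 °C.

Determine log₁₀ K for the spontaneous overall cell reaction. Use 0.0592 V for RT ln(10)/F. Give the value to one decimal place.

42.2

Cathode: Tl³⁺/Tl⁺; anode: H⁺/H₂. E°cell = +1.25 V, n = 2.
log K = nE°cell / 0.0592 = (2)(+1.25) / 0.0592 = 42.2.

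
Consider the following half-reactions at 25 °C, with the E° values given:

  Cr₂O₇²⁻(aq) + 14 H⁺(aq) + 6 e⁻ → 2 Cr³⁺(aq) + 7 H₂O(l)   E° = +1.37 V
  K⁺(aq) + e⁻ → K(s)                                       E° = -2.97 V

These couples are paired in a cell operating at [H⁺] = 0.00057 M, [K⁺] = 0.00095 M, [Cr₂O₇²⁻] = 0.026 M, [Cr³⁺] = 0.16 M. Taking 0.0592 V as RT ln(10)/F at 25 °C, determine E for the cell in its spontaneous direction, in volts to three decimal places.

Cr₂O₇²⁻/Cr³⁺ is the cathode (higher E°), K⁺/K the anode: E°cell = +1.37 − (-2.97) = +4.34 V, n = 6.
Overall: Cr₂O₇²⁻(aq) + 14 H⁺(aq) + 6 K(s) → 2 Cr³⁺(aq) + 7 H₂O(l) + 6 K⁺(aq)
Q = [Cr³⁺]^2·[K⁺]^6 / ([Cr₂O₇²⁻]·[H⁺]^14); log Q = 27.277.
E = E° − (0.0592/n) log Q = +4.34 − (0.0592/6)(27.277) = +4.071 V.

+4.071 V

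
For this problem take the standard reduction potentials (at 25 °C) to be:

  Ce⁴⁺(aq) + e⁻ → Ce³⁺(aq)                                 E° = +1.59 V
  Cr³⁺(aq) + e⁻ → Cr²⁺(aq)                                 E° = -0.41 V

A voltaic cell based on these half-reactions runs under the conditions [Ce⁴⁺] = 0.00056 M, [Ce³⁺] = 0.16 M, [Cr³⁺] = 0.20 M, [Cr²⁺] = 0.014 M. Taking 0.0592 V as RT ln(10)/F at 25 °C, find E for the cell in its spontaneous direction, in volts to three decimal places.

Ce⁴⁺/Ce³⁺ is the cathode (higher E°), Cr³⁺/Cr²⁺ the anode: E°cell = +1.59 − (-0.41) = +2.00 V, n = 1.
Overall: Ce⁴⁺(aq) + Cr²⁺(aq) → Ce³⁺(aq) + Cr³⁺(aq)
Q = [Ce³⁺]·[Cr³⁺] / ([Ce⁴⁺]·[Cr²⁺]); log Q = 3.611.
E = E° − (0.0592/n) log Q = +2.00 − (0.0592/1)(3.611) = +1.786 V.

+1.786 V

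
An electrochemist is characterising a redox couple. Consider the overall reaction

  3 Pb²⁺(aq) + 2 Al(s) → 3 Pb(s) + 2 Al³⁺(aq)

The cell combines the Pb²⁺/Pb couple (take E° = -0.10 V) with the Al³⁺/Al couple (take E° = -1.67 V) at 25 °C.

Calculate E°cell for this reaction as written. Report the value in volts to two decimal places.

+1.57 V

The Pb²⁺/Pb couple has the higher reduction potential, so it is the cathode; Al³⁺/Al is oxidised at the anode.
E°cell = E°(cathode) − E°(anode) = (-0.10) − (-1.67) = +1.57 V.
Since E°cell > 0, the reaction is spontaneous under standard conditions.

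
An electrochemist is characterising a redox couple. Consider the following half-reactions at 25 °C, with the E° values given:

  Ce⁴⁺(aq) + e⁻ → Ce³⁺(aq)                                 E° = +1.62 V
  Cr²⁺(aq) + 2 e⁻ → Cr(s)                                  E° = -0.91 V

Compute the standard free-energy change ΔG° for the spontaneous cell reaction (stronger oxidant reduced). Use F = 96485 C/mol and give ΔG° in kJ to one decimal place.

-488.2 kJ

Ce⁴⁺/Ce³⁺ (E° = +1.62 V) is the cathode; Cr²⁺/Cr (E° = -0.91 V) is the anode, so E°cell = +2.53 V.
Balancing electrons gives n = 2 (lcm of 1 and 2).
ΔG° = −nFE° = −(2)(96485)(+2.53) = -488,214 J = -488.2 kJ.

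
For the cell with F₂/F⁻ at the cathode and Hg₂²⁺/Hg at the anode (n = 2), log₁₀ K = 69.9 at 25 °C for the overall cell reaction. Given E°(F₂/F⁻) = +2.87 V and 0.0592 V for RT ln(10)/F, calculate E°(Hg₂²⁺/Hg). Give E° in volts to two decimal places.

E°cell = (0.0592/n)·log K = (0.0592/2)(69.9) = +2.069 V.
Since F₂/F⁻ is the cathode and Hg₂²⁺/Hg the anode, E°cell = E°(F₂/F⁻) − E°(Hg₂²⁺/Hg).
So E°(Hg₂²⁺/Hg) = E°(F₂/F⁻) − E°cell = (+2.87) − (+2.069) = +0.80 V.

+0.80 V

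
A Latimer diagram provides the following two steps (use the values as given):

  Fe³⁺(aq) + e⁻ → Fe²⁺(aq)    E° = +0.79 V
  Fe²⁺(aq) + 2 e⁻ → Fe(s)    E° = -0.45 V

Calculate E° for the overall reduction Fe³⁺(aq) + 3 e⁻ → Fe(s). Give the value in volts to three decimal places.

Since ΔG° = −nFE° is additive over sequential reductions, n₃E°₃ = n₁E°₁ + n₂E°₂.
E°₃ = (1×+0.79 + 2×-0.45) / 3 = (-0.110) / 3 = -0.037 V.

-0.037 V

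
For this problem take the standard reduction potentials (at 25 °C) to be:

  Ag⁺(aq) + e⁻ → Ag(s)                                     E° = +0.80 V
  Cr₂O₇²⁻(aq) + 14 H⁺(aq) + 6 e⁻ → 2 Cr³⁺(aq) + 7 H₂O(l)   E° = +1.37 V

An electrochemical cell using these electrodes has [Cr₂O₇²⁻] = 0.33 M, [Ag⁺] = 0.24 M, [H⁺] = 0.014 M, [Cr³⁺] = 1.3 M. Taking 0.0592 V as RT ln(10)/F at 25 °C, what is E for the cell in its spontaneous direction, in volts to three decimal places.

Cr₂O₇²⁻/Cr³⁺ is the cathode (higher E°), Ag⁺/Ag the anode: E°cell = +1.37 − (+0.80) = +0.57 V, n = 6.
Overall: Cr₂O₇²⁻(aq) + 14 H⁺(aq) + 6 Ag(s) → 2 Cr³⁺(aq) + 7 H₂O(l) + 6 Ag⁺(aq)
Q = [Cr³⁺]^2·[Ag⁺]^6 / ([Cr₂O₇²⁻]·[H⁺]^14); log Q = 22.945.
E = E° − (0.0592/n) log Q = +0.57 − (0.0592/6)(22.945) = +0.344 V.

+0.344 V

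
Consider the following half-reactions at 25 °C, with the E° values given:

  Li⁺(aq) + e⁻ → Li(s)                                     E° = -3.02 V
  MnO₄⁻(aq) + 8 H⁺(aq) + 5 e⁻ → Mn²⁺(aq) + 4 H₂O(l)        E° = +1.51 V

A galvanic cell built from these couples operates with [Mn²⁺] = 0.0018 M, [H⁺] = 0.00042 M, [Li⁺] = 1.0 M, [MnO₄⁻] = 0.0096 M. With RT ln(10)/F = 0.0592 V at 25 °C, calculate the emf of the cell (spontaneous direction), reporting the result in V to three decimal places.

MnO₄⁻/Mn²⁺ is the cathode (higher E°), Li⁺/Li the anode: E°cell = +1.51 − (-3.02) = +4.53 V, n = 5.
Overall: MnO₄⁻(aq) + 8 H⁺(aq) + 5 Li(s) → Mn²⁺(aq) + 4 H₂O(l) + 5 Li⁺(aq)
Q = [Mn²⁺]·[Li⁺]^5 / ([MnO₄⁻]·[H⁺]^8); log Q = 26.287.
E = E° − (0.0592/n) log Q = +4.53 − (0.0592/5)(26.287) = +4.219 V.

+4.219 V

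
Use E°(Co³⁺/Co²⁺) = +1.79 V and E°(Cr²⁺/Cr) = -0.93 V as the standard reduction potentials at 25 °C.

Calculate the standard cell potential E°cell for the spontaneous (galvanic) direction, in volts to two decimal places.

+2.72 V

The Co³⁺/Co²⁺ couple has the higher reduction potential, so it is the cathode; Cr²⁺/Cr is oxidised at the anode.
E°cell = E°(cathode) − E°(anode) = (+1.79) − (-0.93) = +2.72 V.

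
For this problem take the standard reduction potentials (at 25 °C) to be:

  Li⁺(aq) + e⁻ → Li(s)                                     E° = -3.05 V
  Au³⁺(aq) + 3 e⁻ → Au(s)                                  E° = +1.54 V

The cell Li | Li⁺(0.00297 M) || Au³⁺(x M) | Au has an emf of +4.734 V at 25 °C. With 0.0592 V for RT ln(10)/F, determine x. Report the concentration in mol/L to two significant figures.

0.52 M

Au³⁺/Au is the cathode, Li⁺/Li the anode: E°cell = +4.59 V, n = 3.
Overall reaction: Au³⁺(aq) + 3 Li(s) → Au(s) + 3 Li⁺(aq); Q = [Li⁺]^3/[Au³⁺]^1.
From E = E° − (0.0592/n) log Q: log Q = (E° − E)·n/0.0592 = (+4.59 − (+4.734))·3/0.0592 = -7.2973.
So 1·log[Au³⁺] = 3·log(0.00297) − log Q = -7.5817 − (-7.2973) = -0.2844; [Au³⁺] = 10^(-0.2844) ≈ 0.52 M.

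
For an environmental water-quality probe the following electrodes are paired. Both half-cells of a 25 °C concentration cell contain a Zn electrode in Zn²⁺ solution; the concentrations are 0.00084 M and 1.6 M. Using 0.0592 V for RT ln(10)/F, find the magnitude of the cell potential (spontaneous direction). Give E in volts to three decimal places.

For a concentration cell E°cell = 0. The 1.6 M side is the cathode (reduction is favoured where [Zn²⁺] is higher).
With n = 2, E = −(0.0592/2) log([Zn²⁺]ₐₙ/[Zn²⁺]꜀ₐₜ) = −(0.0592/2) log(0.00084/1.6) = −(0.0592/2)(-3.280) = +0.097 V.

+0.097 V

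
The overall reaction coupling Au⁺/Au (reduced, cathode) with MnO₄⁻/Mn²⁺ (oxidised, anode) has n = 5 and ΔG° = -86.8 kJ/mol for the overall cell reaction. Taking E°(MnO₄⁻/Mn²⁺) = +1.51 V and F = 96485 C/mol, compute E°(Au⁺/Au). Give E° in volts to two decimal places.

E°cell = −ΔG°/(nF) = −(-86.8×10³)/((5)(96485)) = +0.180 V.
Since Au⁺/Au is the cathode and MnO₄⁻/Mn²⁺ the anode, E°cell = E°(Au⁺/Au) − E°(MnO₄⁻/Mn²⁺).
So E°(Au⁺/Au) = E°cell + E°(MnO₄⁻/Mn²⁺) = +0.180 + (+1.51) = +1.69 V.

+1.69 V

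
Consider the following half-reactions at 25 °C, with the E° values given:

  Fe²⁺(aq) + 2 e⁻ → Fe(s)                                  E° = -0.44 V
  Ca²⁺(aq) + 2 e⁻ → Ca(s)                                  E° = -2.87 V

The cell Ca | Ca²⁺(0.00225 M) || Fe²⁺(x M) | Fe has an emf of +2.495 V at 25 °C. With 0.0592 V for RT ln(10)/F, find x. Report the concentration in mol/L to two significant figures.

Fe²⁺/Fe is the cathode, Ca²⁺/Ca the anode: E°cell = +2.43 V, n = 2.
Overall reaction: Fe²⁺(aq) + Ca(s) → Fe(s) + Ca²⁺(aq); Q = [Ca²⁺]^1/[Fe²⁺]^1.
From E = E° − (0.0592/n) log Q: log Q = (E° − E)·n/0.0592 = (+2.43 − (+2.495))·2/0.0592 = -2.1959.
So 1·log[Fe²⁺] = 1·log(0.00225) − log Q = -2.6478 − (-2.1959) = -0.4519; [Fe²⁺] = 10^(-0.4519) ≈ 0.35 M.

0.35 M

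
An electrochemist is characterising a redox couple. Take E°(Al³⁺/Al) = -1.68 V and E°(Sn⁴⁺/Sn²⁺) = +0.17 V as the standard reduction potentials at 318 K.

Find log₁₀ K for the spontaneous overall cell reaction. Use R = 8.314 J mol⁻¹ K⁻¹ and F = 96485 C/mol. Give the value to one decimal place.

175.9

Cathode: Sn⁴⁺/Sn²⁺; anode: Al³⁺/Al. E°cell = (+0.17) − (-1.68) = +1.85 V, with n = 6.
ΔG° = −nFE° = −RT ln K, so ln K = nFE°/(RT) = (6)(96485)(+1.85) / ((8.314)(318)) = 405.085.
log₁₀ K = 405.085 / ln 10 = 175.9.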